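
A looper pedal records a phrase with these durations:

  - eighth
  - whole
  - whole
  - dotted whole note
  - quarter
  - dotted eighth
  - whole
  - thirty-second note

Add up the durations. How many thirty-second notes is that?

Working in thirty-second notes: eighth = 4; whole = 32; whole = 32; dotted whole note = 48; quarter = 8; dotted eighth = 6; whole = 32; thirty-second note = 1.
Total: 4 + 32 + 32 + 48 + 8 + 6 + 32 + 1 = 163 thirty-second notes.

163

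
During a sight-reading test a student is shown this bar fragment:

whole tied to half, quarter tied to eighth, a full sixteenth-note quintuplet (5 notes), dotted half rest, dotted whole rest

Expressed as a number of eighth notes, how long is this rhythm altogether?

35

Each duration in eighth notes: whole tied to half (whole + half) = 12; quarter tied to eighth (quarter + eighth) = 3; a full sixteenth-note quintuplet (5 notes) (five quintuplet sixteenths span one quarter) = 2; dotted half rest = 6; dotted whole rest = 12.
Sum: 12 + 3 + 2 + 6 + 12 = 35 eighth notes.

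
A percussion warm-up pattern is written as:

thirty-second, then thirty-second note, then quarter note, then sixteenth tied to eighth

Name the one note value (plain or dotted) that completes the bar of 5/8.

The bar of 5/8 = 20 thirty-second notes.
Working in thirty-second notes: thirty-second = 1; thirty-second note = 1; quarter note = 8; sixteenth tied to eighth (sixteenth + eighth) = 6.
Altogether 1 + 1 + 8 + 6 = 16.
Remaining: 20 − 16 = 4 thirty-second notes, which is a eighth note.

eighth note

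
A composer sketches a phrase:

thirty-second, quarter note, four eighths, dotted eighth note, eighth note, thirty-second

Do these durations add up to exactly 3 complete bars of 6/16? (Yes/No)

One bar of 6/16 = 12 thirty-second notes, so 3 bars = 36.
Working in thirty-second notes: thirty-second = 1; quarter note = 8; eighth = 4; eighth = 4; eighth = 4; eighth = 4; dotted eighth note = 6; eighth note = 4; thirty-second = 1.
Total: 1 + 8 + 4 + 4 + 4 + 4 + 6 + 4 + 1 = 36.
36 equals 36, so the answer is Yes.

Yes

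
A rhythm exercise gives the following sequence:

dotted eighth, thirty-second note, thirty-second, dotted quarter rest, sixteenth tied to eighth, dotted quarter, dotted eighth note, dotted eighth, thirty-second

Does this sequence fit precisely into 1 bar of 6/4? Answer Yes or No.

No

One bar of 6/4 = 48 thirty-second notes.
In thirty-second notes: dotted eighth = 6; thirty-second note = 1; thirty-second = 1; dotted quarter rest = 12; sixteenth tied to eighth (sixteenth + eighth) = 6; dotted quarter = 12; dotted eighth note = 6; dotted eighth = 6; thirty-second = 1.
Adding: 6 + 1 + 1 + 12 + 6 + 12 + 6 + 6 + 1 = 51.
51 exceeds 48, so the answer is No.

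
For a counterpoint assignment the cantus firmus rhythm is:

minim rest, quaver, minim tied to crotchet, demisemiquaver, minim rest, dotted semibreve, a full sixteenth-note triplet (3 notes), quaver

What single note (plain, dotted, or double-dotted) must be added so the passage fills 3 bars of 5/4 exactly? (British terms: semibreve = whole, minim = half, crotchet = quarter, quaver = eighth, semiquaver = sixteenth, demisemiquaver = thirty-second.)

3 bars of 5/4 = 120 thirty-second notes.
Convert each value to thirty-second notes: minim rest = 16; quaver = 4; minim tied to crotchet (minim + crotchet) = 24; demisemiquaver = 1; minim rest = 16; dotted semibreve = 48; a full sixteenth-note triplet (3 notes) (three triplet sixteenths span one eighth) = 4; quaver = 4.
Adding: 16 + 4 + 24 + 1 + 16 + 48 + 4 + 4 = 117.
Remaining: 120 − 117 = 3 thirty-second notes, which is a dotted sixteenth note.

dotted sixteenth note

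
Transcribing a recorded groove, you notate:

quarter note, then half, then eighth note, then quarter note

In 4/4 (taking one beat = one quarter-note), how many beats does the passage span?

One quarter-note beat = 2 eighth notes.
Express everything in eighth notes: quarter note = 2; half = 4; eighth note = 1; quarter note = 2.
Adding: 2 + 4 + 1 + 2 = 9.
9 ÷ 2 = 4.5 beats.

4.5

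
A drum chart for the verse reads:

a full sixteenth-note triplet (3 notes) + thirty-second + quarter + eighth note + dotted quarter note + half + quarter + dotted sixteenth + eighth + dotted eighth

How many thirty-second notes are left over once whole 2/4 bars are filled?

2

One bar of 2/4 = 16 thirty-second notes.
Convert each value to thirty-second notes: a full sixteenth-note triplet (3 notes) (three triplet sixteenths span one eighth) = 4; thirty-second = 1; quarter = 8; eighth note = 4; dotted quarter note = 12; half = 16; quarter = 8; dotted sixteenth = 3; eighth = 4; dotted eighth = 6.
Total: 4 + 1 + 8 + 4 + 12 + 16 + 8 + 3 + 4 + 6 = 66.
66 ÷ 16 = 4 complete bars with 2 thirty-second notes remaining.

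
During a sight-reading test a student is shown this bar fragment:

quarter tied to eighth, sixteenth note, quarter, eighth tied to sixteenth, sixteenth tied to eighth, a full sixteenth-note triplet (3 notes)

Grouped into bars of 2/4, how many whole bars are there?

2

One bar of 2/4 = 8 sixteenth notes.
In sixteenth notes: quarter tied to eighth (quarter + eighth) = 6; sixteenth note = 1; quarter = 4; eighth tied to sixteenth (eighth + sixteenth) = 3; sixteenth tied to eighth (sixteenth + eighth) = 3; a full sixteenth-note triplet (3 notes) (three triplet sixteenths span one eighth) = 2.
Sum: 6 + 1 + 4 + 3 + 3 + 2 = 19.
19 ÷ 8 = 2 complete bars with 3 left over.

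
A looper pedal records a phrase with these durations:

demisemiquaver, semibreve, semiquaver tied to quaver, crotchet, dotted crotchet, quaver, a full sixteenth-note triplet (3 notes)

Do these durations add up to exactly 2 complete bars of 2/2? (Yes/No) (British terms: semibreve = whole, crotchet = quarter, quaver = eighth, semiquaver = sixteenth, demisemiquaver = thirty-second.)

No

One bar of 2/2 = 32 thirty-second notes, so 2 bars = 64.
Express everything in thirty-second notes: demisemiquaver = 1; semibreve = 32; semiquaver tied to quaver (semiquaver + quaver) = 6; crotchet = 8; dotted crotchet = 12; quaver = 4; a full sixteenth-note triplet (3 notes) (three triplet sixteenths span one eighth) = 4.
Total: 1 + 32 + 6 + 8 + 12 + 4 + 4 = 67.
67 exceeds 64, so the answer is No.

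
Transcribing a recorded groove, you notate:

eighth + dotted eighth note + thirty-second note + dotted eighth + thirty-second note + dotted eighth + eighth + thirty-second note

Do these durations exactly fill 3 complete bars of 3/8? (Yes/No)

One bar of 3/8 = 12 thirty-second notes, so 3 bars = 36.
Each duration in thirty-second notes: eighth = 4; dotted eighth note = 6; thirty-second note = 1; dotted eighth = 6; thirty-second note = 1; dotted eighth = 6; eighth = 4; thirty-second note = 1.
Adding: 4 + 6 + 1 + 6 + 1 + 6 + 4 + 1 = 29.
29 falls short of 36, so the answer is No.

No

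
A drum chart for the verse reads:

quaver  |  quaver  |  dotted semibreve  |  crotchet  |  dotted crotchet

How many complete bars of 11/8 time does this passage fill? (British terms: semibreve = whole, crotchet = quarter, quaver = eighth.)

One bar of 11/8 = 11 eighth notes.
Each duration in eighth notes: quaver = 1; quaver = 1; dotted semibreve = 12; crotchet = 2; dotted crotchet = 3.
Sum: 1 + 1 + 12 + 2 + 3 = 19.
19 ÷ 11 = 1 complete bar with 8 left over.

1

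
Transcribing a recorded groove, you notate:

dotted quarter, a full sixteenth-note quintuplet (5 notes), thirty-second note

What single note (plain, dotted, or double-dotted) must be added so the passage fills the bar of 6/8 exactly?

The bar of 6/8 = 24 thirty-second notes.
In thirty-second notes: dotted quarter = 12; a full sixteenth-note quintuplet (5 notes) (five quintuplet sixteenths span one quarter) = 8; thirty-second note = 1.
Altogether 12 + 8 + 1 = 21.
Remaining: 24 − 21 = 3 thirty-second notes, which is a dotted sixteenth note.

dotted sixteenth note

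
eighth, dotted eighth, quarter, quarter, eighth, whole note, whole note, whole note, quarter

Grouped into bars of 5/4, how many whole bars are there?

One bar of 5/4 = 20 sixteenth notes.
In sixteenth notes: eighth = 2; dotted eighth = 3; quarter = 4; quarter = 4; eighth = 2; whole note = 16; whole note = 16; whole note = 16; quarter = 4.
Total: 2 + 3 + 4 + 4 + 2 + 16 + 16 + 16 + 4 = 67.
67 ÷ 20 = 3 complete bars with 7 left over.

3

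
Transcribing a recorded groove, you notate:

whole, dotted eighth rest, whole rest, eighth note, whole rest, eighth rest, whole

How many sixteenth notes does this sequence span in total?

Convert each value to sixteenth notes: whole = 16; dotted eighth rest = 3; whole rest = 16; eighth note = 2; whole rest = 16; eighth rest = 2; whole = 16.
Adding: 16 + 3 + 16 + 2 + 16 + 2 + 16 = 71 sixteenth notes.

71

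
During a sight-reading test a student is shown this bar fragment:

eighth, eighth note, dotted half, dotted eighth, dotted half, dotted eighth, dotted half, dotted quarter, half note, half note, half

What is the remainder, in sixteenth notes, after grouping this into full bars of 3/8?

4

One bar of 3/8 = 6 sixteenth notes.
Working in sixteenth notes: eighth = 2; eighth note = 2; dotted half = 12; dotted eighth = 3; dotted half = 12; dotted eighth = 3; dotted half = 12; dotted quarter = 6; half note = 8; half note = 8; half = 8.
Total: 2 + 2 + 12 + 3 + 12 + 3 + 12 + 6 + 8 + 8 + 8 = 76.
76 ÷ 6 = 12 complete bars with 4 sixteenth notes remaining.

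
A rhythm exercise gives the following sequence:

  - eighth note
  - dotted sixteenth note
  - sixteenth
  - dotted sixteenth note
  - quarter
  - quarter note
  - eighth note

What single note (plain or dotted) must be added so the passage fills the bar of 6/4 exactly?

The bar of 6/4 = 48 thirty-second notes.
Each duration in thirty-second notes: eighth note = 4; dotted sixteenth note = 3; sixteenth = 2; dotted sixteenth note = 3; quarter = 8; quarter note = 8; eighth note = 4.
Sum: 4 + 3 + 2 + 3 + 8 + 8 + 4 = 32.
Remaining: 48 − 32 = 16 thirty-second notes, which is a half note.

half note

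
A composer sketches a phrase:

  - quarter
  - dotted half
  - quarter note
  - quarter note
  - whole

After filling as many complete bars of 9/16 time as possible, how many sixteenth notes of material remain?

4

One bar of 9/16 = 9 sixteenth notes.
In sixteenth notes: quarter = 4; dotted half = 12; quarter note = 4; quarter note = 4; whole = 16.
Altogether 4 + 12 + 4 + 4 + 16 = 40.
40 ÷ 9 = 4 complete bars with 4 sixteenth notes remaining.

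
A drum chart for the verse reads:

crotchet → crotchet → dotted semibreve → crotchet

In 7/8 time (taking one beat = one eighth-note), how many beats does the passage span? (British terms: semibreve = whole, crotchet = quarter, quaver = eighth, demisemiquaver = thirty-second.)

One eighth-note beat = 2 sixteenth notes.
Convert each value to sixteenth notes: crotchet = 4; crotchet = 4; dotted semibreve = 24; crotchet = 4.
Altogether 4 + 4 + 24 + 4 = 36.
36 ÷ 2 = 18 beats.

18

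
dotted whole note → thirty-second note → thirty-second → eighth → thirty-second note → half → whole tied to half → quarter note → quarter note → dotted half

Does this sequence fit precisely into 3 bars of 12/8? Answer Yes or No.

One bar of 12/8 = 48 thirty-second notes, so 3 bars = 144.
Convert each value to thirty-second notes: dotted whole note = 48; thirty-second note = 1; thirty-second = 1; eighth = 4; thirty-second note = 1; half = 16; whole tied to half (whole + half) = 48; quarter note = 8; quarter note = 8; dotted half = 24.
Total: 48 + 1 + 1 + 4 + 1 + 16 + 48 + 8 + 8 + 24 = 159.
159 exceeds 144, so the answer is No.

No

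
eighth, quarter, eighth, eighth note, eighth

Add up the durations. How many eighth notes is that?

6

Working in eighth notes: eighth = 1; quarter = 2; eighth = 1; eighth note = 1; eighth = 1.
Adding: 1 + 2 + 1 + 1 + 1 = 6 eighth notes.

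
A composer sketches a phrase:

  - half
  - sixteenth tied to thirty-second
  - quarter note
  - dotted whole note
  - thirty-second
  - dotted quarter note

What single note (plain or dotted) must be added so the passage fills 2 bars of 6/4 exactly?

2 bars of 6/4 = 96 thirty-second notes.
Working in thirty-second notes: half = 16; sixteenth tied to thirty-second (sixteenth + thirty-second) = 3; quarter note = 8; dotted whole note = 48; thirty-second = 1; dotted quarter note = 12.
Altogether 16 + 3 + 8 + 48 + 1 + 12 = 88.
Remaining: 96 − 88 = 8 thirty-second notes, which is a quarter note.

quarter note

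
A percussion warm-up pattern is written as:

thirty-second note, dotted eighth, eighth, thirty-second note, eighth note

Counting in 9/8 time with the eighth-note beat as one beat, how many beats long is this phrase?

One eighth-note beat = 4 thirty-second notes.
Each duration in thirty-second notes: thirty-second note = 1; dotted eighth = 6; eighth = 4; thirty-second note = 1; eighth note = 4.
Sum: 1 + 6 + 4 + 1 + 4 = 16.
16 ÷ 4 = 4 beats.

4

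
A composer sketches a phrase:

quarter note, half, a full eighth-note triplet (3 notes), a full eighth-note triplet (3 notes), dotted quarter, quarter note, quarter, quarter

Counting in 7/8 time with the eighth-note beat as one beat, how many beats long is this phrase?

19

One eighth-note beat = 2 sixteenth notes.
Express everything in sixteenth notes: quarter note = 4; half = 8; a full eighth-note triplet (3 notes) (three triplet eighths span one quarter) = 4; a full eighth-note triplet (3 notes) (three triplet eighths span one quarter) = 4; dotted quarter = 6; quarter note = 4; quarter = 4; quarter = 4.
Altogether 4 + 8 + 4 + 4 + 6 + 4 + 4 + 4 = 38.
38 ÷ 2 = 19 beats.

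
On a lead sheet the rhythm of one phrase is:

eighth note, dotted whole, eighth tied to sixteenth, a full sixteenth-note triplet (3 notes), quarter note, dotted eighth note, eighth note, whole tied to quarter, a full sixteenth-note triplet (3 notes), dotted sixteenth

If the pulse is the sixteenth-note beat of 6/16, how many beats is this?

63.5

One sixteenth-note beat = 2 thirty-second notes.
Convert each value to thirty-second notes: eighth note = 4; dotted whole = 48; eighth tied to sixteenth (eighth + sixteenth) = 6; a full sixteenth-note triplet (3 notes) (three triplet sixteenths span one eighth) = 4; quarter note = 8; dotted eighth note = 6; eighth note = 4; whole tied to quarter (whole + quarter) = 40; a full sixteenth-note triplet (3 notes) (three triplet sixteenths span one eighth) = 4; dotted sixteenth = 3.
Altogether 4 + 48 + 6 + 4 + 8 + 6 + 4 + 40 + 4 + 3 = 127.
127 ÷ 2 = 63.5 beats.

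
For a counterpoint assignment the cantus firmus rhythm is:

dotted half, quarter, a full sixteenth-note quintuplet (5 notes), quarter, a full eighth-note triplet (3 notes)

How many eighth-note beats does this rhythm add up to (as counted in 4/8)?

14

One eighth-note beat = 2 sixteenth notes.
Each duration in sixteenth notes: dotted half = 12; quarter = 4; a full sixteenth-note quintuplet (5 notes) (five quintuplet sixteenths span one quarter) = 4; quarter = 4; a full eighth-note triplet (3 notes) (three triplet eighths span one quarter) = 4.
Total: 12 + 4 + 4 + 4 + 4 = 28.
28 ÷ 2 = 14 beats.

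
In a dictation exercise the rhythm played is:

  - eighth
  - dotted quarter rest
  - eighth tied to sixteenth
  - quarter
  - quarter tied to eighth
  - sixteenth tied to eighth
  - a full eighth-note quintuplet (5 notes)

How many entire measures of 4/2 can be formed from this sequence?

One bar of 4/2 = 32 sixteenth notes.
Convert each value to sixteenth notes: eighth = 2; dotted quarter rest = 6; eighth tied to sixteenth (eighth + sixteenth) = 3; quarter = 4; quarter tied to eighth (quarter + eighth) = 6; sixteenth tied to eighth (sixteenth + eighth) = 3; a full eighth-note quintuplet (5 notes) (five quintuplet eighths span one half) = 8.
Adding: 2 + 6 + 3 + 4 + 6 + 3 + 8 = 32.
32 ÷ 32 = 1 complete bar with 0 left over.

1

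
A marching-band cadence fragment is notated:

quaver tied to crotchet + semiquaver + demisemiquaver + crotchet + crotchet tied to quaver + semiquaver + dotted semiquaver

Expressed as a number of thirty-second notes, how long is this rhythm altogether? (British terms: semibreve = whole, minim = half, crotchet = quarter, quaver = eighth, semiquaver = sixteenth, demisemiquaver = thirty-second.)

40

Convert each value to thirty-second notes: quaver tied to crotchet (quaver + crotchet) = 12; semiquaver = 2; demisemiquaver = 1; crotchet = 8; crotchet tied to quaver (crotchet + quaver) = 12; semiquaver = 2; dotted semiquaver = 3.
Sum: 12 + 2 + 1 + 8 + 12 + 2 + 3 = 40 thirty-second notes.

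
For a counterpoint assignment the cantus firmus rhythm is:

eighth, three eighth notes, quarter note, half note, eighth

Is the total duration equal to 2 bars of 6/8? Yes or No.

No

One bar of 6/8 = 6 eighth notes, so 2 bars = 12.
Convert each value to eighth notes: eighth = 1; eighth note = 1; eighth note = 1; eighth note = 1; quarter note = 2; half note = 4; eighth = 1.
Sum: 1 + 1 + 1 + 1 + 2 + 4 + 1 = 11.
11 falls short of 12, so the answer is No.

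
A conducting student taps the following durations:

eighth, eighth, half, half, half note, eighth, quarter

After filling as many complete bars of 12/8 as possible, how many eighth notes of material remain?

5

One bar of 12/8 = 12 eighth notes.
Express everything in eighth notes: eighth = 1; eighth = 1; half = 4; half = 4; half note = 4; eighth = 1; quarter = 2.
Sum: 1 + 1 + 4 + 4 + 4 + 1 + 2 = 17.
17 ÷ 12 = 1 complete bar with 5 eighth notes remaining.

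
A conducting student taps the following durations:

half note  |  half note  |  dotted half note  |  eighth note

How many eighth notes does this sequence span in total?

Express everything in eighth notes: half note = 4; half note = 4; dotted half note = 6; eighth note = 1.
Total: 4 + 4 + 6 + 1 = 15 eighth notes.

15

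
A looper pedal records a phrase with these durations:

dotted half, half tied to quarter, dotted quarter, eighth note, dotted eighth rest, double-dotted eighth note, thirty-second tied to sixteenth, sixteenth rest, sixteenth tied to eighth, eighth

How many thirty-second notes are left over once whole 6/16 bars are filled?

One bar of 6/16 = 12 thirty-second notes.
In thirty-second notes: dotted half = 24; half tied to quarter (half + quarter) = 24; dotted quarter = 12; eighth note = 4; dotted eighth rest = 6; double-dotted eighth note = 7; thirty-second tied to sixteenth (thirty-second + sixteenth) = 3; sixteenth rest = 2; sixteenth tied to eighth (sixteenth + eighth) = 6; eighth = 4.
Adding: 24 + 24 + 12 + 4 + 6 + 7 + 3 + 2 + 6 + 4 = 92.
92 ÷ 12 = 7 complete bars with 8 thirty-second notes remaining.

8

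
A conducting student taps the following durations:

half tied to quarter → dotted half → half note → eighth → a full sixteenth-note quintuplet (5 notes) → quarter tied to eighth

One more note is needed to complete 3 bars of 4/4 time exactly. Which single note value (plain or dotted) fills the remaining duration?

quarter note

3 bars of 4/4 = 24 eighth notes.
Working in eighth notes: half tied to quarter (half + quarter) = 6; dotted half = 6; half note = 4; eighth = 1; a full sixteenth-note quintuplet (5 notes) (five quintuplet sixteenths span one quarter) = 2; quarter tied to eighth (quarter + eighth) = 3.
Sum: 6 + 6 + 4 + 1 + 2 + 3 = 22.
Remaining: 24 − 22 = 2 eighth notes, which is a quarter note.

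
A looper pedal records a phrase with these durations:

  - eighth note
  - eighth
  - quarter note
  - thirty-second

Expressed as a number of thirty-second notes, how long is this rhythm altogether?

17

Convert each value to thirty-second notes: eighth note = 4; eighth = 4; quarter note = 8; thirty-second = 1.
Total: 4 + 4 + 8 + 1 = 17 thirty-second notes.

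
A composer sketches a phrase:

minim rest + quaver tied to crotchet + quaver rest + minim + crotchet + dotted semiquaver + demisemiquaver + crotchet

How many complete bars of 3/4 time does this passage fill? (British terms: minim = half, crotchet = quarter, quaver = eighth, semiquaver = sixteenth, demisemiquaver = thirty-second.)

One bar of 3/4 = 24 thirty-second notes.
In thirty-second notes: minim rest = 16; quaver tied to crotchet (quaver + crotchet) = 12; quaver rest = 4; minim = 16; crotchet = 8; dotted semiquaver = 3; demisemiquaver = 1; crotchet = 8.
Sum: 16 + 12 + 4 + 16 + 8 + 3 + 1 + 8 = 68.
68 ÷ 24 = 2 complete bars with 20 left over.

2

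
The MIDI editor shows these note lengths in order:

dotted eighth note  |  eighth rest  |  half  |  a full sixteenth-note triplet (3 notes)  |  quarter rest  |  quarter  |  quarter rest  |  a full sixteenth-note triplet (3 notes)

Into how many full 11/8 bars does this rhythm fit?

1

One bar of 11/8 = 22 sixteenth notes.
Convert each value to sixteenth notes: dotted eighth note = 3; eighth rest = 2; half = 8; a full sixteenth-note triplet (3 notes) (three triplet sixteenths span one eighth) = 2; quarter rest = 4; quarter = 4; quarter rest = 4; a full sixteenth-note triplet (3 notes) (three triplet sixteenths span one eighth) = 2.
Sum: 3 + 2 + 8 + 2 + 4 + 4 + 4 + 2 = 29.
29 ÷ 22 = 1 complete bar with 7 left over.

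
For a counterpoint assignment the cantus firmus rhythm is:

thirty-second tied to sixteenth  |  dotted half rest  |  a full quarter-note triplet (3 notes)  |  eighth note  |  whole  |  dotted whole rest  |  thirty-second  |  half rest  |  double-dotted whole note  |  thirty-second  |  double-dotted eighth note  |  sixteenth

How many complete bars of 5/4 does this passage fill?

5

One bar of 5/4 = 40 thirty-second notes.
Working in thirty-second notes: thirty-second tied to sixteenth (thirty-second + sixteenth) = 3; dotted half rest = 24; a full quarter-note triplet (3 notes) (three triplet quarters span one half) = 16; eighth note = 4; whole = 32; dotted whole rest = 48; thirty-second = 1; half rest = 16; double-dotted whole note = 56; thirty-second = 1; double-dotted eighth note = 7; sixteenth = 2.
Sum: 3 + 24 + 16 + 4 + 32 + 48 + 1 + 16 + 56 + 1 + 7 + 2 = 210.
210 ÷ 40 = 5 complete bars with 10 left over.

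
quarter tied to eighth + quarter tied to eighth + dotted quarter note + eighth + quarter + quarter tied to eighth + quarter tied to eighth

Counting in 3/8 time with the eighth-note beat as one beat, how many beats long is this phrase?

18

One eighth-note beat = 2 sixteenth notes.
In sixteenth notes: quarter tied to eighth (quarter + eighth) = 6; quarter tied to eighth (quarter + eighth) = 6; dotted quarter note = 6; eighth = 2; quarter = 4; quarter tied to eighth (quarter + eighth) = 6; quarter tied to eighth (quarter + eighth) = 6.
Adding: 6 + 6 + 6 + 2 + 4 + 6 + 6 = 36.
36 ÷ 2 = 18 beats.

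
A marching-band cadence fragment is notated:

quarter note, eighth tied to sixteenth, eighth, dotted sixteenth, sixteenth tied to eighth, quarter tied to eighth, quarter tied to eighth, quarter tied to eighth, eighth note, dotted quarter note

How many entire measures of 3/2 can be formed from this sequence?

1

One bar of 3/2 = 48 thirty-second notes.
Working in thirty-second notes: quarter note = 8; eighth tied to sixteenth (eighth + sixteenth) = 6; eighth = 4; dotted sixteenth = 3; sixteenth tied to eighth (sixteenth + eighth) = 6; quarter tied to eighth (quarter + eighth) = 12; quarter tied to eighth (quarter + eighth) = 12; quarter tied to eighth (quarter + eighth) = 12; eighth note = 4; dotted quarter note = 12.
Altogether 8 + 6 + 4 + 3 + 6 + 12 + 12 + 12 + 4 + 12 = 79.
79 ÷ 48 = 1 complete bar with 31 left over.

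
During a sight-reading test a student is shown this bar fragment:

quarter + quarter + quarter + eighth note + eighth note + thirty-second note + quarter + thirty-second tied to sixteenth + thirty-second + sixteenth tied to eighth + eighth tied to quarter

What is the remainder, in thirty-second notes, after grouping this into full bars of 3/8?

One bar of 3/8 = 12 thirty-second notes.
Express everything in thirty-second notes: quarter = 8; quarter = 8; quarter = 8; eighth note = 4; eighth note = 4; thirty-second note = 1; quarter = 8; thirty-second tied to sixteenth (thirty-second + sixteenth) = 3; thirty-second = 1; sixteenth tied to eighth (sixteenth + eighth) = 6; eighth tied to quarter (eighth + quarter) = 12.
Adding: 8 + 8 + 8 + 4 + 4 + 1 + 8 + 3 + 1 + 6 + 12 = 63.
63 ÷ 12 = 5 complete bars with 3 thirty-second notes remaining.

3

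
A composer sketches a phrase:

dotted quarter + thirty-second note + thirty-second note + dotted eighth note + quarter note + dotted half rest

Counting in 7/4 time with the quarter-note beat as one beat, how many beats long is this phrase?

6.5

One quarter-note beat = 8 thirty-second notes.
In thirty-second notes: dotted quarter = 12; thirty-second note = 1; thirty-second note = 1; dotted eighth note = 6; quarter note = 8; dotted half rest = 24.
Altogether 12 + 1 + 1 + 6 + 8 + 24 = 52.
52 ÷ 8 = 6.5 beats.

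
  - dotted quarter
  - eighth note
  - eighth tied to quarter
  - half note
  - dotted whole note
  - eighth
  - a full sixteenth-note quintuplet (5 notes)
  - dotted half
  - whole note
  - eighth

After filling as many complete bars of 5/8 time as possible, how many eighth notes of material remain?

One bar of 5/8 = 5 eighth notes.
In eighth notes: dotted quarter = 3; eighth note = 1; eighth tied to quarter (eighth + quarter) = 3; half note = 4; dotted whole note = 12; eighth = 1; a full sixteenth-note quintuplet (5 notes) (five quintuplet sixteenths span one quarter) = 2; dotted half = 6; whole note = 8; eighth = 1.
Altogether 3 + 1 + 3 + 4 + 12 + 1 + 2 + 6 + 8 + 1 = 41.
41 ÷ 5 = 8 complete bars with 1 eighth note remaining.

1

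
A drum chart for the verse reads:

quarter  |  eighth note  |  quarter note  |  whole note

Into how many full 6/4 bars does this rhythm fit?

One bar of 6/4 = 12 eighth notes.
Express everything in eighth notes: quarter = 2; eighth note = 1; quarter note = 2; whole note = 8.
Adding: 2 + 1 + 2 + 8 = 13.
13 ÷ 12 = 1 complete bar with 1 left over.

1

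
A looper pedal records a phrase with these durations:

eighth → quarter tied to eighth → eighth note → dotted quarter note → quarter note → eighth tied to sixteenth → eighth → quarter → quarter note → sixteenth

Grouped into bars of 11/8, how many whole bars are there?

One bar of 11/8 = 22 sixteenth notes.
Convert each value to sixteenth notes: eighth = 2; quarter tied to eighth (quarter + eighth) = 6; eighth note = 2; dotted quarter note = 6; quarter note = 4; eighth tied to sixteenth (eighth + sixteenth) = 3; eighth = 2; quarter = 4; quarter note = 4; sixteenth = 1.
Total: 2 + 6 + 2 + 6 + 4 + 3 + 2 + 4 + 4 + 1 = 34.
34 ÷ 22 = 1 complete bar with 12 left over.

1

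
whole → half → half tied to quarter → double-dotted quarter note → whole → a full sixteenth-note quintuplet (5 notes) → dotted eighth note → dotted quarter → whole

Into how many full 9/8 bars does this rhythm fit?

4

One bar of 9/8 = 18 sixteenth notes.
Working in sixteenth notes: whole = 16; half = 8; half tied to quarter (half + quarter) = 12; double-dotted quarter note = 7; whole = 16; a full sixteenth-note quintuplet (5 notes) (five quintuplet sixteenths span one quarter) = 4; dotted eighth note = 3; dotted quarter = 6; whole = 16.
Sum: 16 + 8 + 12 + 7 + 16 + 4 + 3 + 6 + 16 = 88.
88 ÷ 18 = 4 complete bars with 16 left over.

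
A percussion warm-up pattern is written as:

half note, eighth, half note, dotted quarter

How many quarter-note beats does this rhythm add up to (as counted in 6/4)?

6

One quarter-note beat = 2 eighth notes.
Express everything in eighth notes: half note = 4; eighth = 1; half note = 4; dotted quarter = 3.
Total: 4 + 1 + 4 + 3 = 12.
12 ÷ 2 = 6 beats.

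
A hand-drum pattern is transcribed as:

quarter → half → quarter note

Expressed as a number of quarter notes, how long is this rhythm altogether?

Working in quarter notes: quarter = 1; half = 2; quarter note = 1.
Altogether 1 + 2 + 1 = 4 quarter notes.

4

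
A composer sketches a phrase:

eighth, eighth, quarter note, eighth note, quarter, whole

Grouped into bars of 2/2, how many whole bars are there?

One bar of 2/2 = 8 eighth notes.
In eighth notes: eighth = 1; eighth = 1; quarter note = 2; eighth note = 1; quarter = 2; whole = 8.
Altogether 1 + 1 + 2 + 1 + 2 + 8 = 15.
15 ÷ 8 = 1 complete bar with 7 left over.

1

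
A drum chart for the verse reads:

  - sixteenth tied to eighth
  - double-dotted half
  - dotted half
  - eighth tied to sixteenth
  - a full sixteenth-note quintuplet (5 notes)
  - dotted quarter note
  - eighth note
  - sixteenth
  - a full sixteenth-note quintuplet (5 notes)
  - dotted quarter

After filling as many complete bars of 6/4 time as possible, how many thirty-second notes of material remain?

14

One bar of 6/4 = 24 sixteenth notes.
Express everything in sixteenth notes: sixteenth tied to eighth (sixteenth + eighth) = 3; double-dotted half = 14; dotted half = 12; eighth tied to sixteenth (eighth + sixteenth) = 3; a full sixteenth-note quintuplet (5 notes) (five quintuplet sixteenths span one quarter) = 4; dotted quarter note = 6; eighth note = 2; sixteenth = 1; a full sixteenth-note quintuplet (5 notes) (five quintuplet sixteenths span one quarter) = 4; dotted quarter = 6.
Altogether 3 + 14 + 12 + 3 + 4 + 6 + 2 + 1 + 4 + 6 = 55.
55 ÷ 24 = 2 complete bars with 7 sixteenth notes remaining = 14 thirty-second notes.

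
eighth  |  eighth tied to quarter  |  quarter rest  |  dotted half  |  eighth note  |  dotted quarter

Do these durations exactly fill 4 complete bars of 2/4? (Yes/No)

Yes

One bar of 2/4 = 4 eighth notes, so 4 bars = 16.
Express everything in eighth notes: eighth = 1; eighth tied to quarter (eighth + quarter) = 3; quarter rest = 2; dotted half = 6; eighth note = 1; dotted quarter = 3.
Total: 1 + 3 + 2 + 6 + 1 + 3 = 16.
16 equals 16, so the answer is Yes.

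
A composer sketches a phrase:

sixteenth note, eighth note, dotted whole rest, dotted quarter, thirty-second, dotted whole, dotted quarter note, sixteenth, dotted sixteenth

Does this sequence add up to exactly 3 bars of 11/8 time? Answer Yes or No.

One bar of 11/8 = 44 thirty-second notes, so 3 bars = 132.
In thirty-second notes: sixteenth note = 2; eighth note = 4; dotted whole rest = 48; dotted quarter = 12; thirty-second = 1; dotted whole = 48; dotted quarter note = 12; sixteenth = 2; dotted sixteenth = 3.
Altogether 2 + 4 + 48 + 12 + 1 + 48 + 12 + 2 + 3 = 132.
132 equals 132, so the answer is Yes.

Yes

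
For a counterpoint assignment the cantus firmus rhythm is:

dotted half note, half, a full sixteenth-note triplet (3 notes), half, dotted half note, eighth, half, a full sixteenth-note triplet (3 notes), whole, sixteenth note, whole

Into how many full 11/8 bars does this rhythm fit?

One bar of 11/8 = 22 sixteenth notes.
Express everything in sixteenth notes: dotted half note = 12; half = 8; a full sixteenth-note triplet (3 notes) (three triplet sixteenths span one eighth) = 2; half = 8; dotted half note = 12; eighth = 2; half = 8; a full sixteenth-note triplet (3 notes) (three triplet sixteenths span one eighth) = 2; whole = 16; sixteenth note = 1; whole = 16.
Sum: 12 + 8 + 2 + 8 + 12 + 2 + 8 + 2 + 16 + 1 + 16 = 87.
87 ÷ 22 = 3 complete bars with 21 left over.

3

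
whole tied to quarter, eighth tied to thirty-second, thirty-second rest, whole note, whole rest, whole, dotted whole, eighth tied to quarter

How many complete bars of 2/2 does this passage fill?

6

One bar of 2/2 = 32 thirty-second notes.
Convert each value to thirty-second notes: whole tied to quarter (whole + quarter) = 40; eighth tied to thirty-second (eighth + thirty-second) = 5; thirty-second rest = 1; whole note = 32; whole rest = 32; whole = 32; dotted whole = 48; eighth tied to quarter (eighth + quarter) = 12.
Total: 40 + 5 + 1 + 32 + 32 + 32 + 48 + 12 = 202.
202 ÷ 32 = 6 complete bars with 10 left over.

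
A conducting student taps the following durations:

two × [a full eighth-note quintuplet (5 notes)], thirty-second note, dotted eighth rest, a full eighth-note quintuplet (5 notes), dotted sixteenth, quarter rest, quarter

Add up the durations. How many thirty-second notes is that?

Working in thirty-second notes: a full eighth-note quintuplet (5 notes) (five quintuplet eighths span one half) = 16; a full eighth-note quintuplet (5 notes) (five quintuplet eighths span one half) = 16; thirty-second note = 1; dotted eighth rest = 6; a full eighth-note quintuplet (5 notes) (five quintuplet eighths span one half) = 16; dotted sixteenth = 3; quarter rest = 8; quarter = 8.
Total: 16 + 16 + 1 + 6 + 16 + 3 + 8 + 8 = 74 thirty-second notes.

74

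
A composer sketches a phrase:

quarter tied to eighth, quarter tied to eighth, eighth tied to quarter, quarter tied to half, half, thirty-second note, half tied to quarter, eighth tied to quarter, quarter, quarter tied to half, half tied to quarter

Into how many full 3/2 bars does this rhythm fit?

3

One bar of 3/2 = 48 thirty-second notes.
Each duration in thirty-second notes: quarter tied to eighth (quarter + eighth) = 12; quarter tied to eighth (quarter + eighth) = 12; eighth tied to quarter (eighth + quarter) = 12; quarter tied to half (quarter + half) = 24; half = 16; thirty-second note = 1; half tied to quarter (half + quarter) = 24; eighth tied to quarter (eighth + quarter) = 12; quarter = 8; quarter tied to half (quarter + half) = 24; half tied to quarter (half + quarter) = 24.
Total: 12 + 12 + 12 + 24 + 16 + 1 + 24 + 12 + 8 + 24 + 24 = 169.
169 ÷ 48 = 3 complete bars with 25 left over.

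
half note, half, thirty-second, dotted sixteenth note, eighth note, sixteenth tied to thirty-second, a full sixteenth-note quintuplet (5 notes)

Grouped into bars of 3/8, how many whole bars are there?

One bar of 3/8 = 12 thirty-second notes.
Each duration in thirty-second notes: half note = 16; half = 16; thirty-second = 1; dotted sixteenth note = 3; eighth note = 4; sixteenth tied to thirty-second (sixteenth + thirty-second) = 3; a full sixteenth-note quintuplet (5 notes) (five quintuplet sixteenths span one quarter) = 8.
Sum: 16 + 16 + 1 + 3 + 4 + 3 + 8 = 51.
51 ÷ 12 = 4 complete bars with 3 left over.

4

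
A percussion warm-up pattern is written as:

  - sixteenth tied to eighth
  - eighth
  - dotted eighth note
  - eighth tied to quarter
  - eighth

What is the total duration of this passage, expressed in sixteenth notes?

16

Express everything in sixteenth notes: sixteenth tied to eighth (sixteenth + eighth) = 3; eighth = 2; dotted eighth note = 3; eighth tied to quarter (eighth + quarter) = 6; eighth = 2.
Adding: 3 + 2 + 3 + 6 + 2 = 16 sixteenth notes.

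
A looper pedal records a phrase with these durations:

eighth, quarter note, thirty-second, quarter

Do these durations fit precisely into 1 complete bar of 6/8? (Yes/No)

One bar of 6/8 = 24 thirty-second notes.
In thirty-second notes: eighth = 4; quarter note = 8; thirty-second = 1; quarter = 8.
Adding: 4 + 8 + 1 + 8 = 21.
21 falls short of 24, so the answer is No.

No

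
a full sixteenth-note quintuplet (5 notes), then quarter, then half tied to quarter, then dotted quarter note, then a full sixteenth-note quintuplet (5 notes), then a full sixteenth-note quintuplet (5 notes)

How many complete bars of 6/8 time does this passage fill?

2

One bar of 6/8 = 6 eighth notes.
Working in eighth notes: a full sixteenth-note quintuplet (5 notes) (five quintuplet sixteenths span one quarter) = 2; quarter = 2; half tied to quarter (half + quarter) = 6; dotted quarter note = 3; a full sixteenth-note quintuplet (5 notes) (five quintuplet sixteenths span one quarter) = 2; a full sixteenth-note quintuplet (5 notes) (five quintuplet sixteenths span one quarter) = 2.
Adding: 2 + 2 + 6 + 3 + 2 + 2 = 17.
17 ÷ 6 = 2 complete bars with 5 left over.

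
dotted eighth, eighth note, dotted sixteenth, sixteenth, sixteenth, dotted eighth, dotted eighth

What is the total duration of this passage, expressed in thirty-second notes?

In thirty-second notes: dotted eighth = 6; eighth note = 4; dotted sixteenth = 3; sixteenth = 2; sixteenth = 2; dotted eighth = 6; dotted eighth = 6.
Total: 6 + 4 + 3 + 2 + 2 + 6 + 6 = 29 thirty-second notes.

29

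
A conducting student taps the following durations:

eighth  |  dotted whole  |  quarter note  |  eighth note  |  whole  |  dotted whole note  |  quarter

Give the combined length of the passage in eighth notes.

Express everything in eighth notes: eighth = 1; dotted whole = 12; quarter note = 2; eighth note = 1; whole = 8; dotted whole note = 12; quarter = 2.
Altogether 1 + 12 + 2 + 1 + 8 + 12 + 2 = 38 eighth notes.

38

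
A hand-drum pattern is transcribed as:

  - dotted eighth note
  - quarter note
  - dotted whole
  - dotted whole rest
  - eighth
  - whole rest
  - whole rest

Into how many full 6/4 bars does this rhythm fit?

One bar of 6/4 = 24 sixteenth notes.
Working in sixteenth notes: dotted eighth note = 3; quarter note = 4; dotted whole = 24; dotted whole rest = 24; eighth = 2; whole rest = 16; whole rest = 16.
Adding: 3 + 4 + 24 + 24 + 2 + 16 + 16 = 89.
89 ÷ 24 = 3 complete bars with 17 left over.

3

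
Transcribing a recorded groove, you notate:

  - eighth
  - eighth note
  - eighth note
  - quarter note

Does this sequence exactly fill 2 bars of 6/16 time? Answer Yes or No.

No

One bar of 6/16 = 3 eighth notes, so 2 bars = 6.
Working in eighth notes: eighth = 1; eighth note = 1; eighth note = 1; quarter note = 2.
Altogether 1 + 1 + 1 + 2 = 5.
5 falls short of 6, so the answer is No.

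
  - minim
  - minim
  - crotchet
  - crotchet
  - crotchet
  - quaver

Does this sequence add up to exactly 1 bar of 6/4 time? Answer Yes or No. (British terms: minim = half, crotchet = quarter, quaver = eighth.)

No

One bar of 6/4 = 12 eighth notes.
In eighth notes: minim = 4; minim = 4; crotchet = 2; crotchet = 2; crotchet = 2; quaver = 1.
Altogether 4 + 4 + 2 + 2 + 2 + 1 = 15.
15 exceeds 12, so the answer is No.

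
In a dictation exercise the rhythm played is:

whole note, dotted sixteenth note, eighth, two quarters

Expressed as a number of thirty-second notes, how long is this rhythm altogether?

55

Convert each value to thirty-second notes: whole note = 32; dotted sixteenth note = 3; eighth = 4; quarter = 8; quarter = 8.
Adding: 32 + 3 + 4 + 8 + 8 = 55 thirty-second notes.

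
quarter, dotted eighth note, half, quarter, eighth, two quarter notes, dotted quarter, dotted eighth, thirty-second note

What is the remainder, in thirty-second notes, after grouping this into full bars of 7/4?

21

One bar of 7/4 = 56 thirty-second notes.
In thirty-second notes: quarter = 8; dotted eighth note = 6; half = 16; quarter = 8; eighth = 4; quarter note = 8; quarter note = 8; dotted quarter = 12; dotted eighth = 6; thirty-second note = 1.
Adding: 8 + 6 + 16 + 8 + 4 + 8 + 8 + 12 + 6 + 1 = 77.
77 ÷ 56 = 1 complete bar with 21 thirty-second notes remaining.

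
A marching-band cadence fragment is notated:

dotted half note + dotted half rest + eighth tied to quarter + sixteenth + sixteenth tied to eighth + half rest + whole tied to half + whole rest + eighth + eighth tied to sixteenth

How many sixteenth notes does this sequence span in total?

Convert each value to sixteenth notes: dotted half note = 12; dotted half rest = 12; eighth tied to quarter (eighth + quarter) = 6; sixteenth = 1; sixteenth tied to eighth (sixteenth + eighth) = 3; half rest = 8; whole tied to half (whole + half) = 24; whole rest = 16; eighth = 2; eighth tied to sixteenth (eighth + sixteenth) = 3.
Sum: 12 + 12 + 6 + 1 + 3 + 8 + 24 + 16 + 2 + 3 = 87 sixteenth notes.

87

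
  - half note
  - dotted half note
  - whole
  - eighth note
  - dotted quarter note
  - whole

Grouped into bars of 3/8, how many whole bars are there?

One bar of 3/8 = 3 eighth notes.
Express everything in eighth notes: half note = 4; dotted half note = 6; whole = 8; eighth note = 1; dotted quarter note = 3; whole = 8.
Total: 4 + 6 + 8 + 1 + 3 + 8 = 30.
30 ÷ 3 = 10 complete bars with 0 left over.

10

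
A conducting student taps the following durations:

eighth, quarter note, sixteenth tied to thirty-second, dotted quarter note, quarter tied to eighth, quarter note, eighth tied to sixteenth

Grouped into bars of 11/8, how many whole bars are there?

1

One bar of 11/8 = 44 thirty-second notes.
Express everything in thirty-second notes: eighth = 4; quarter note = 8; sixteenth tied to thirty-second (sixteenth + thirty-second) = 3; dotted quarter note = 12; quarter tied to eighth (quarter + eighth) = 12; quarter note = 8; eighth tied to sixteenth (eighth + sixteenth) = 6.
Altogether 4 + 8 + 3 + 12 + 12 + 8 + 6 = 53.
53 ÷ 44 = 1 complete bar with 9 left over.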